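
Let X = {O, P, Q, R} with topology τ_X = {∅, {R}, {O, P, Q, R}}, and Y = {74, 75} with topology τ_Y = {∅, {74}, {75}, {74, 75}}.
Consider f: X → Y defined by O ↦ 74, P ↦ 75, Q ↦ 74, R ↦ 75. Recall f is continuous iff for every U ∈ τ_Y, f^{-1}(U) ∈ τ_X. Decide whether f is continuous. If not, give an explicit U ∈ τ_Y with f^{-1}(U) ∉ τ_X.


f is NOT continuous.

Compute f^{-1}(U) for each U ∈ τ_Y:
  U = ∅: f^{-1}(U) = ∅ ∈ τ_X ✓.
  U = {74}: f^{-1}(U) = {O, Q} ∉ τ_X ✗.
  U = {75}: f^{-1}(U) = {P, R} ∉ τ_X ✗.
  U = {74, 75}: f^{-1}(U) = {O, P, Q, R} ∈ τ_X ✓.
Found U = {74} with f^{-1}(U) = {O, Q} not in τ_X. Therefore f is NOT continuous.


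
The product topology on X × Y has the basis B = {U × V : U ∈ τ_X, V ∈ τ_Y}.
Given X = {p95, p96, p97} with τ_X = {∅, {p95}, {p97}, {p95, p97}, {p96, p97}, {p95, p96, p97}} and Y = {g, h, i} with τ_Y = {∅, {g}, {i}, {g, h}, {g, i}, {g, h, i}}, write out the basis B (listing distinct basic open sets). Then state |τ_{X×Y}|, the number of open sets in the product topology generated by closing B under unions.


Basis B = {∅ × ∅, {p95} × {g}, {p95} × {i}, {p97} × {g}, {p97} × {i}, {p95} × {g, h}, {p95} × {g, i}, {p95, p97} × {g}, {p95, p97} × {i}, {p96, p97} × {g}, {p96, p97} × {i}, {p97} × {g, h}, {p97} × {g, i}, {p95} × {g, h, i}, {p95, p96, p97} × {g}, {p95, p96, p97} × {i}, {p97} × {g, h, i}, {p95, p97} × {g, h}, {p95, p97} × {g, i}, {p96, p97} × {g, h}, {p96, p97} × {g, i}, {p95, p97} × {g, h, i}, {p95, p96, p97} × {g, h}, {p95, p96, p97} × {g, i}, {p96, p97} × {g, h, i}, {p95, p96, p97} × {g, h, i}}; |τ_{X×Y}| = 108.

Enumerate products U × V with U ∈ τ_X, V ∈ τ_Y (deduplicated):
  ∅ × ∅ = {} (∅)
  {p95} × {g} = {(p95,g)}
  {p95} × {i} = {(p95,i)}
  {p97} × {g} = {(p97,g)}
  {p97} × {i} = {(p97,i)}
  {p95} × {g, h} = {(p95,g), (p95,h)}
  {p95} × {g, i} = {(p95,g), (p95,i)}
  {p95, p97} × {g} = {(p95,g), (p97,g)}
  {p95, p97} × {i} = {(p95,i), (p97,i)}
  {p96, p97} × {g} = {(p96,g), (p97,g)}
  {p96, p97} × {i} = {(p96,i), (p97,i)}
  {p97} × {g, h} = {(p97,g), (p97,h)}
  {p97} × {g, i} = {(p97,g), (p97,i)}
  {p95} × {g, h, i} = {(p95,g), (p95,h), (p95,i)}
  {p95, p96, p97} × {g} = {(p95,g), (p96,g), (p97,g)}
  {p95, p96, p97} × {i} = {(p95,i), (p96,i), (p97,i)}
  {p97} × {g, h, i} = {(p97,g), (p97,h), (p97,i)}
  {p95, p97} × {g, h} = {(p95,g), (p95,h), (p97,g), (p97,h)}
  {p95, p97} × {g, i} = {(p95,g), (p95,i), (p97,g), (p97,i)}
  {p96, p97} × {g, h} = {(p96,g), (p96,h), (p97,g), (p97,h)}
  {p96, p97} × {g, i} = {(p96,g), (p96,i), (p97,g), (p97,i)}
  {p95, p97} × {g, h, i} = {(p95,g), (p95,h), (p95,i), (p97,g), (p97,h), (p97,i)}
  {p95, p96, p97} × {g, h} = {(p95,g), (p95,h), (p96,g), (p96,h), (p97,g), (p97,h)}
  {p95, p96, p97} × {g, i} = {(p95,g), (p95,i), (p96,g), (p96,i), (p97,g), (p97,i)}
  {p96, p97} × {g, h, i} = {(p96,g), (p96,h), (p96,i), (p97,g), (p97,h), (p97,i)}
  {p95, p96, p97} × {g, h, i} = {(p95,g), (p95,h), (p95,i), (p96,g), (p96,h), (p96,i), (p97,g), (p97,h), (p97,i)}
These 26 distinct sets form the basis B.
Close under arbitrary unions to get τ_{X×Y}; counting gives |τ_{X×Y}| = 108.


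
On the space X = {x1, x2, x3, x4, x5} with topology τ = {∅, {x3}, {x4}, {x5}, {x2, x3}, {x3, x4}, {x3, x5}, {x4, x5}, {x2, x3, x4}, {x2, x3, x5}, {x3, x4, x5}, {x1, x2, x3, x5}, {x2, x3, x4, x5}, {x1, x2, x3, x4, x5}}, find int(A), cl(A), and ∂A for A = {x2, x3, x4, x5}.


int(A) = {x2, x3, x4, x5}, cl(A) = {x1, x2, x3, x4, x5}, ∂A = {x1}.

Closed sets in (X, τ) are complements of opens:
  closed(X, τ) = {∅, {x1}, {x4}, {x1, x2}, {x1, x4}, {x1, x5}, {x1, x2, x3}, {x1, x2, x4}, {x1, x2, x5}, {x1, x4, x5}, {x1, x2, x3, x4}, {x1, x2, x3, x5}, {x1, x2, x4, x5}, {x1, x2, x3, x4, x5}}.
int(A) = ⋃ {U ∈ τ : U ⊆ A}. Opens contained in A: ∅, {x3}, {x4}, {x5}, {x2, x3}, {x3, x4}, {x3, x5}, {x4, x5}, {x2, x3, x4}, {x2, x3, x5}, {x3, x4, x5}, {x2, x3, x4, x5}.
Taking the union of these: int(A) = {x2, x3, x4, x5}.
cl(A) = ⋂ {C closed : A ⊆ C}. Closed sets containing A: {x1, x2, x3, x4, x5}.
Intersecting these: cl(A) = {x1, x2, x3, x4, x5}.
∂A = cl(A) ∖ int(A) = {x1, x2, x3, x4, x5} ∖ {x2, x3, x4, x5} = {x1}.


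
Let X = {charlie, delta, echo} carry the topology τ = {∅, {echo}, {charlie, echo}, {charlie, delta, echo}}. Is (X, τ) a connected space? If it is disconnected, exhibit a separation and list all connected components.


(X, τ) is connected.

Find clopen sets (U ∈ τ with X ∖ U ∈ τ):
  U = ∅, X ∖ U = {charlie, delta, echo} — both open, so U is clopen.
  U = {charlie, delta, echo}, X ∖ U = ∅ — both open, so U is clopen.
Only trivial clopens (∅ and X) exist, so (X, τ) is connected.
Compute connected components by grouping points that agree on all clopens:
  component: {charlie, delta, echo}


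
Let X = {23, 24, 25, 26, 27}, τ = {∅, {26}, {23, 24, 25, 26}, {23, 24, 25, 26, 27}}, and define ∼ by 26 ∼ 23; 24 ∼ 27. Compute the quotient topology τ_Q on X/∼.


X/∼ = {[23=26], [24=27], [25]}; |τ_Q| = 2.

Equivalence classes: [23=26], [24=27], [25].
Quotient map π: X → X/∼ sends 23 ↦ [23=26], 24 ↦ [24=27], 25 ↦ [25], 26 ↦ [23=26], 27 ↦ [24=27].
For each subset V ⊆ X/∼, compute π^{-1}(V) ⊆ X and check whether π^{-1}(V) ∈ τ. V is open in τ_Q iff π^{-1}(V) ∈ τ.
  V = {}: π^{-1}(V) = ∅ ∈ τ ✓.
  V = {[23=26]}: π^{-1}(V) = {23, 26} ∉ τ ✗.
  V = {[24=27]}: π^{-1}(V) = {24, 27} ∉ τ ✗.
  V = {[23=26], [24=27]}: π^{-1}(V) = {23, 24, 26, 27} ∉ τ ✗.
  V = {[25]}: π^{-1}(V) = {25} ∉ τ ✗.
  V = {[23=26], [25]}: π^{-1}(V) = {23, 25, 26} ∉ τ ✗.
  V = {[24=27], [25]}: π^{-1}(V) = {24, 25, 27} ∉ τ ✗.
  V = {[23=26], [24=27], [25]}: π^{-1}(V) = {23, 24, 25, 26, 27} ∈ τ ✓.
Open sets in the quotient: τ_Q = {{}, {[23=26], [24=27], [25]}} (2 elements).


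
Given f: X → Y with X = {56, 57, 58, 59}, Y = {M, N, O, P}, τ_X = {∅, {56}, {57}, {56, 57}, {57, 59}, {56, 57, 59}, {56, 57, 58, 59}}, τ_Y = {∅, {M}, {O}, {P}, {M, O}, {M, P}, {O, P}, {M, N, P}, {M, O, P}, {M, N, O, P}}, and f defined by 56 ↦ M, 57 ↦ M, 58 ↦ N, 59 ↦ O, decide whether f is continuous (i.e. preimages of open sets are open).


f is NOT continuous.

Compute f^{-1}(U) for each U ∈ τ_Y:
  U = ∅: f^{-1}(U) = ∅ ∈ τ_X ✓.
  U = {M}: f^{-1}(U) = {56, 57} ∈ τ_X ✓.
  U = {O}: f^{-1}(U) = {59} ∉ τ_X ✗.
  U = {P}: f^{-1}(U) = ∅ ∈ τ_X ✓.
  U = {M, O}: f^{-1}(U) = {56, 57, 59} ∈ τ_X ✓.
  U = {M, P}: f^{-1}(U) = {56, 57} ∈ τ_X ✓.
  U = {O, P}: f^{-1}(U) = {59} ∉ τ_X ✗.
  U = {M, N, P}: f^{-1}(U) = {56, 57, 58} ∉ τ_X ✗.
  U = {M, O, P}: f^{-1}(U) = {56, 57, 59} ∈ τ_X ✓.
  U = {M, N, O, P}: f^{-1}(U) = {56, 57, 58, 59} ∈ τ_X ✓.
Found U = {O} with f^{-1}(U) = {59} not in τ_X. Therefore f is NOT continuous.


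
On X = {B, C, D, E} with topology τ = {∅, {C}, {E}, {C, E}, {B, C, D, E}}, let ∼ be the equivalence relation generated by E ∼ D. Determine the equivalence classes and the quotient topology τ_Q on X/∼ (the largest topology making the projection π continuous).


X/∼ = {[B], [C], [D=E]}; |τ_Q| = 3.

Equivalence classes: [B], [C], [D=E].
Quotient map π: X → X/∼ sends B ↦ [B], C ↦ [C], D ↦ [D=E], E ↦ [D=E].
For each subset V ⊆ X/∼, compute π^{-1}(V) ⊆ X and check whether π^{-1}(V) ∈ τ. V is open in τ_Q iff π^{-1}(V) ∈ τ.
  V = {}: π^{-1}(V) = ∅ ∈ τ ✓.
  V = {[B]}: π^{-1}(V) = {B} ∉ τ ✗.
  V = {[C]}: π^{-1}(V) = {C} ∈ τ ✓.
  V = {[B], [C]}: π^{-1}(V) = {B, C} ∉ τ ✗.
  V = {[D=E]}: π^{-1}(V) = {D, E} ∉ τ ✗.
  V = {[B], [D=E]}: π^{-1}(V) = {B, D, E} ∉ τ ✗.
  V = {[C], [D=E]}: π^{-1}(V) = {C, D, E} ∉ τ ✗.
  V = {[B], [C], [D=E]}: π^{-1}(V) = {B, C, D, E} ∈ τ ✓.
Open sets in the quotient: τ_Q = {{}, {[C]}, {[B], [C], [D=E]}} (3 elements).


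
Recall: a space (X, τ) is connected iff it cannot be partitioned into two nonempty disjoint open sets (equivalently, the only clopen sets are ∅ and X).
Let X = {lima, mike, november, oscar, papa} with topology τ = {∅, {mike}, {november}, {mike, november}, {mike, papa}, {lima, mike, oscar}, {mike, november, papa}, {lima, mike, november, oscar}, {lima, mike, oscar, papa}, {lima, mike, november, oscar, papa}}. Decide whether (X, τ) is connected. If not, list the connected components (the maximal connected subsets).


(X, τ) is disconnected; components = [{november}, {lima, mike, oscar, papa}].

Find clopen sets (U ∈ τ with X ∖ U ∈ τ):
  U = ∅, X ∖ U = {lima, mike, november, oscar, papa} — both open, so U is clopen.
  U = {november}, X ∖ U = {lima, mike, oscar, papa} — both open, so U is clopen.
  U = {lima, mike, oscar, papa}, X ∖ U = {november} — both open, so U is clopen.
  U = {lima, mike, november, oscar, papa}, X ∖ U = ∅ — both open, so U is clopen.
Nontrivial clopen(s) exist: e.g. {november}. So (X, τ) is disconnected.
Compute connected components by grouping points that agree on all clopens:
  component: {november}
  component: {lima, mike, oscar, papa}


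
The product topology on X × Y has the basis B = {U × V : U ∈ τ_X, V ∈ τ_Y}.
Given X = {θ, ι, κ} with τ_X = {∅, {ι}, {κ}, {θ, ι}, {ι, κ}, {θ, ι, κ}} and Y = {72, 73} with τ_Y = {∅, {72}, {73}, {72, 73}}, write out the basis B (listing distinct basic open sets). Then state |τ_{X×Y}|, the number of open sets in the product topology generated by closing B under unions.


Basis B = {∅ × ∅, {ι} × {72}, {ι} × {73}, {κ} × {72}, {κ} × {73}, {θ, ι} × {72}, {θ, ι} × {73}, {ι} × {72, 73}, {ι, κ} × {72}, {ι, κ} × {73}, {κ} × {72, 73}, {θ, ι, κ} × {72}, {θ, ι, κ} × {73}, {θ, ι} × {72, 73}, {ι, κ} × {72, 73}, {θ, ι, κ} × {72, 73}}; |τ_{X×Y}| = 36.

Enumerate products U × V with U ∈ τ_X, V ∈ τ_Y (deduplicated):
  ∅ × ∅ = {} (∅)
  {ι} × {72} = {(ι,72)}
  {ι} × {73} = {(ι,73)}
  {κ} × {72} = {(κ,72)}
  {κ} × {73} = {(κ,73)}
  {θ, ι} × {72} = {(θ,72), (ι,72)}
  {θ, ι} × {73} = {(θ,73), (ι,73)}
  {ι} × {72, 73} = {(ι,72), (ι,73)}
  {ι, κ} × {72} = {(ι,72), (κ,72)}
  {ι, κ} × {73} = {(ι,73), (κ,73)}
  {κ} × {72, 73} = {(κ,72), (κ,73)}
  {θ, ι, κ} × {72} = {(θ,72), (ι,72), (κ,72)}
  {θ, ι, κ} × {73} = {(θ,73), (ι,73), (κ,73)}
  {θ, ι} × {72, 73} = {(θ,72), (θ,73), (ι,72), (ι,73)}
  {ι, κ} × {72, 73} = {(ι,72), (ι,73), (κ,72), (κ,73)}
  {θ, ι, κ} × {72, 73} = {(θ,72), (θ,73), (ι,72), (ι,73), (κ,72), (κ,73)}
These 16 distinct sets form the basis B.
Close under arbitrary unions to get τ_{X×Y}; counting gives |τ_{X×Y}| = 36.


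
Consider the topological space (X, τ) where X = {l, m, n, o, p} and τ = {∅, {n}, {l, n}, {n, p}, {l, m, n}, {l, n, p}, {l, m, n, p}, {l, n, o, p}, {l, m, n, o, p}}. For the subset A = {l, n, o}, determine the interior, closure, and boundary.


int(A) = {l, n}, cl(A) = {l, m, n, o, p}, ∂A = {m, o, p}.

Closed sets in (X, τ) are complements of opens:
  closed(X, τ) = {∅, {m}, {o}, {m, o}, {o, p}, {l, m, o}, {m, o, p}, {l, m, o, p}, {l, m, n, o, p}}.
int(A) = ⋃ {U ∈ τ : U ⊆ A}. Opens contained in A: ∅, {n}, {l, n}.
Taking the union of these: int(A) = {l, n}.
cl(A) = ⋂ {C closed : A ⊆ C}. Closed sets containing A: {l, m, n, o, p}.
Intersecting these: cl(A) = {l, m, n, o, p}.
∂A = cl(A) ∖ int(A) = {l, m, n, o, p} ∖ {l, n} = {m, o, p}.


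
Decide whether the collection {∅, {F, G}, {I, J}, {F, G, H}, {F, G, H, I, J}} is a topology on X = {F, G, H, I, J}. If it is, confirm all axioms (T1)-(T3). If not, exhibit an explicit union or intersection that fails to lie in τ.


τ is NOT a topology on X.

Axiom (T1): ∅ ∈ τ? Yes; X ∈ τ? Yes.
Axiom (T2/T3): check pairwise unions and intersections of members of τ.
Counterexample for (T2): {F, G} ∪ {I, J} = {F, G, I, J} ∉ τ. Therefore τ is NOT a topology.


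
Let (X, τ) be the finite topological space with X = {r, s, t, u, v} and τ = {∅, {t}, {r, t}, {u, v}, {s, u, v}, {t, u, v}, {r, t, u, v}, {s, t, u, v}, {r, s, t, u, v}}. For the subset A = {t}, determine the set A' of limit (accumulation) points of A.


A' = {r}

For each x ∈ X, list the open sets U ∈ τ with x ∈ U, then check whether U ∩ (A ∖ {x}) ≠ ∅ for every such U.
  x = r: opens ∋ x are {r, t}, {r, t, u, v}, {r, s, t, u, v}; each meets A ∖ {r}, so x IS a limit point.
  x = s: open {s, u, v} ∋ x has {s, u, v} ∩ (A ∖ {s}) = ∅, so x is NOT a limit point.
  x = t: open {t} ∋ x has {t} ∩ (A ∖ {t}) = ∅, so x is NOT a limit point.
  x = u: open {u, v} ∋ x has {u, v} ∩ (A ∖ {u}) = ∅, so x is NOT a limit point.
  x = v: open {u, v} ∋ x has {u, v} ∩ (A ∖ {v}) = ∅, so x is NOT a limit point.
Collecting: A' = {r}.


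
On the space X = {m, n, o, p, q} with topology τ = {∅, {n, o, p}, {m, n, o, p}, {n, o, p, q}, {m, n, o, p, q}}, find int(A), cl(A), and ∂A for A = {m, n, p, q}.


int(A) = ∅, cl(A) = {m, n, o, p, q}, ∂A = {m, n, o, p, q}.

Closed sets in (X, τ) are complements of opens:
  closed(X, τ) = {∅, {m}, {q}, {m, q}, {m, n, o, p, q}}.
int(A) = ⋃ {U ∈ τ : U ⊆ A}. Opens contained in A: ∅.
Taking the union of these: int(A) = ∅.
cl(A) = ⋂ {C closed : A ⊆ C}. Closed sets containing A: {m, n, o, p, q}.
Intersecting these: cl(A) = {m, n, o, p, q}.
∂A = cl(A) ∖ int(A) = {m, n, o, p, q} ∖ ∅ = {m, n, o, p, q}.


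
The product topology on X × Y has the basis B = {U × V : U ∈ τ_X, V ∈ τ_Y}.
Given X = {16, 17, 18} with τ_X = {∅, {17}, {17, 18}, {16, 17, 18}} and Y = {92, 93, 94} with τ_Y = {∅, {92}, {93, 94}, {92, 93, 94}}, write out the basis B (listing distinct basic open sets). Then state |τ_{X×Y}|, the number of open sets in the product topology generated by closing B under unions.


Basis B = {∅ × ∅, {17} × {92}, {17, 18} × {92}, {17} × {93, 94}, {16, 17, 18} × {92}, {17} × {92, 93, 94}, {17, 18} × {93, 94}, {16, 17, 18} × {93, 94}, {17, 18} × {92, 93, 94}, {16, 17, 18} × {92, 93, 94}}; |τ_{X×Y}| = 16.

Enumerate products U × V with U ∈ τ_X, V ∈ τ_Y (deduplicated):
  ∅ × ∅ = {} (∅)
  {17} × {92} = {(17,92)}
  {17, 18} × {92} = {(17,92), (18,92)}
  {17} × {93, 94} = {(17,93), (17,94)}
  {16, 17, 18} × {92} = {(16,92), (17,92), (18,92)}
  {17} × {92, 93, 94} = {(17,92), (17,93), (17,94)}
  {17, 18} × {93, 94} = {(17,93), (17,94), (18,93), (18,94)}
  {16, 17, 18} × {93, 94} = {(16,93), (16,94), (17,93), (17,94), (18,93), (18,94)}
  {17, 18} × {92, 93, 94} = {(17,92), (17,93), (17,94), (18,92), (18,93), (18,94)}
  {16, 17, 18} × {92, 93, 94} = {(16,92), (16,93), (16,94), (17,92), (17,93), (17,94), (18,92), (18,93), (18,94)}
These 10 distinct sets form the basis B.
Close under arbitrary unions to get τ_{X×Y}; counting gives |τ_{X×Y}| = 16.


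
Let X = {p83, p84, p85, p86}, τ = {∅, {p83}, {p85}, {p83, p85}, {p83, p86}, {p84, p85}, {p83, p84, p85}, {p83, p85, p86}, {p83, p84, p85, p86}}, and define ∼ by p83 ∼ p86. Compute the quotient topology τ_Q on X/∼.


X/∼ = {[p83=p86], [p84], [p85]}; |τ_Q| = 6.

Equivalence classes: [p83=p86], [p84], [p85].
Quotient map π: X → X/∼ sends p83 ↦ [p83=p86], p84 ↦ [p84], p85 ↦ [p85], p86 ↦ [p83=p86].
For each subset V ⊆ X/∼, compute π^{-1}(V) ⊆ X and check whether π^{-1}(V) ∈ τ. V is open in τ_Q iff π^{-1}(V) ∈ τ.
  V = {}: π^{-1}(V) = ∅ ∈ τ ✓.
  V = {[p83=p86]}: π^{-1}(V) = {p83, p86} ∈ τ ✓.
  V = {[p84]}: π^{-1}(V) = {p84} ∉ τ ✗.
  V = {[p83=p86], [p84]}: π^{-1}(V) = {p83, p84, p86} ∉ τ ✗.
  V = {[p85]}: π^{-1}(V) = {p85} ∈ τ ✓.
  V = {[p83=p86], [p85]}: π^{-1}(V) = {p83, p85, p86} ∈ τ ✓.
  V = {[p84], [p85]}: π^{-1}(V) = {p84, p85} ∈ τ ✓.
  V = {[p83=p86], [p84], [p85]}: π^{-1}(V) = {p83, p84, p85, p86} ∈ τ ✓.
Open sets in the quotient: τ_Q = {{}, {[p83=p86]}, {[p85]}, {[p83=p86], [p85]}, {[p84], [p85]}, {[p83=p86], [p84], [p85]}} (6 elements).


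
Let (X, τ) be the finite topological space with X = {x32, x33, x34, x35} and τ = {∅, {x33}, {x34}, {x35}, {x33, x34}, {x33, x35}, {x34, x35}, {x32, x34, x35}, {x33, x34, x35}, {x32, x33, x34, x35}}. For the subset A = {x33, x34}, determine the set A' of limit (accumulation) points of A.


A' = {x32}

For each x ∈ X, list the open sets U ∈ τ with x ∈ U, then check whether U ∩ (A ∖ {x}) ≠ ∅ for every such U.
  x = x32: opens ∋ x are {x32, x34, x35}, {x32, x33, x34, x35}; each meets A ∖ {x32}, so x IS a limit point.
  x = x33: open {x33} ∋ x has {x33} ∩ (A ∖ {x33}) = ∅, so x is NOT a limit point.
  x = x34: open {x34} ∋ x has {x34} ∩ (A ∖ {x34}) = ∅, so x is NOT a limit point.
  x = x35: open {x35} ∋ x has {x35} ∩ (A ∖ {x35}) = ∅, so x is NOT a limit point.
Collecting: A' = {x32}.


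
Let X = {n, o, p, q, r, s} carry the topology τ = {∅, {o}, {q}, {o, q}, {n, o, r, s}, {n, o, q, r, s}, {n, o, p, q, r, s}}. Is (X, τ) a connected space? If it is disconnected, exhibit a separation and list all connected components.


(X, τ) is connected.

Find clopen sets (U ∈ τ with X ∖ U ∈ τ):
  U = ∅, X ∖ U = {n, o, p, q, r, s} — both open, so U is clopen.
  U = {n, o, p, q, r, s}, X ∖ U = ∅ — both open, so U is clopen.
Only trivial clopens (∅ and X) exist, so (X, τ) is connected.
Compute connected components by grouping points that agree on all clopens:
  component: {n, o, p, q, r, s}


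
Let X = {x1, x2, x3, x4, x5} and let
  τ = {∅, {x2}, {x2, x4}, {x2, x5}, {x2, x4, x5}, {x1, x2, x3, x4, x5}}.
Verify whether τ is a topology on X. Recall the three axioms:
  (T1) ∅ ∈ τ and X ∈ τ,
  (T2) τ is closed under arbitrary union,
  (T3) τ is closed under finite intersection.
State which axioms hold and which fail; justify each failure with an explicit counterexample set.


τ IS a topology on X.

Axiom (T1): ∅ ∈ τ? Yes; X ∈ τ? Yes.
Axiom (T2/T3): check pairwise unions and intersections of members of τ.
All pairwise intersections and unions checked — each lies in τ. Therefore τ satisfies (T1), (T2), (T3): it IS a topology on X.


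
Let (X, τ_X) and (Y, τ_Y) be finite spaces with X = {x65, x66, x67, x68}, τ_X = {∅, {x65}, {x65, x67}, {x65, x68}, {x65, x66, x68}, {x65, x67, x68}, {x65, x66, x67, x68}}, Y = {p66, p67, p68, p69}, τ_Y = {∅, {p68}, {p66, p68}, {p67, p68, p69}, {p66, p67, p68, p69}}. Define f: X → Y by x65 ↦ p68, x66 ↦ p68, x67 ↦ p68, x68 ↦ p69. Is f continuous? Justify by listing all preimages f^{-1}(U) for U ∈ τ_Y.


f is NOT continuous.

Compute f^{-1}(U) for each U ∈ τ_Y:
  U = ∅: f^{-1}(U) = ∅ ∈ τ_X ✓.
  U = {p68}: f^{-1}(U) = {x65, x66, x67} ∉ τ_X ✗.
  U = {p66, p68}: f^{-1}(U) = {x65, x66, x67} ∉ τ_X ✗.
  U = {p67, p68, p69}: f^{-1}(U) = {x65, x66, x67, x68} ∈ τ_X ✓.
  U = {p66, p67, p68, p69}: f^{-1}(U) = {x65, x66, x67, x68} ∈ τ_X ✓.
Found U = {p68} with f^{-1}(U) = {x65, x66, x67} not in τ_X. Therefore f is NOT continuous.


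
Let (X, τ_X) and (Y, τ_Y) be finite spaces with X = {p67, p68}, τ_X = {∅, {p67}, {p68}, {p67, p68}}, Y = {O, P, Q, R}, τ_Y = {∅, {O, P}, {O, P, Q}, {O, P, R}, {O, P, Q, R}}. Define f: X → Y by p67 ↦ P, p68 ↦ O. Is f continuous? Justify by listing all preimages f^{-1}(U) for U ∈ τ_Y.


f IS continuous.

Compute f^{-1}(U) for each U ∈ τ_Y:
  U = ∅: f^{-1}(U) = ∅ ∈ τ_X ✓.
  U = {O, P}: f^{-1}(U) = {p67, p68} ∈ τ_X ✓.
  U = {O, P, Q}: f^{-1}(U) = {p67, p68} ∈ τ_X ✓.
  U = {O, P, R}: f^{-1}(U) = {p67, p68} ∈ τ_X ✓.
  U = {O, P, Q, R}: f^{-1}(U) = {p67, p68} ∈ τ_X ✓.
Every preimage lies in τ_X, so f IS continuous.


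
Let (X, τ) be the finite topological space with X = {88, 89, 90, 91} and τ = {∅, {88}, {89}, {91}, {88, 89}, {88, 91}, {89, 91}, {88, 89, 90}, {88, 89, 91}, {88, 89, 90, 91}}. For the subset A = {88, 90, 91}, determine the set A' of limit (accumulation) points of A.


A' = {90}

For each x ∈ X, list the open sets U ∈ τ with x ∈ U, then check whether U ∩ (A ∖ {x}) ≠ ∅ for every such U.
  x = 88: open {88} ∋ x has {88} ∩ (A ∖ {88}) = ∅, so x is NOT a limit point.
  x = 89: open {89} ∋ x has {89} ∩ (A ∖ {89}) = ∅, so x is NOT a limit point.
  x = 90: opens ∋ x are {88, 89, 90}, {88, 89, 90, 91}; each meets A ∖ {90}, so x IS a limit point.
  x = 91: open {91} ∋ x has {91} ∩ (A ∖ {91}) = ∅, so x is NOT a limit point.
Collecting: A' = {90}.


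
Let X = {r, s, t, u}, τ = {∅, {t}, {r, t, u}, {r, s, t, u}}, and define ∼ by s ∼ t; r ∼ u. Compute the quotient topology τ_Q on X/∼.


X/∼ = {[r=u], [s=t]}; |τ_Q| = 2.

Equivalence classes: [r=u], [s=t].
Quotient map π: X → X/∼ sends r ↦ [r=u], s ↦ [s=t], t ↦ [s=t], u ↦ [r=u].
For each subset V ⊆ X/∼, compute π^{-1}(V) ⊆ X and check whether π^{-1}(V) ∈ τ. V is open in τ_Q iff π^{-1}(V) ∈ τ.
  V = {}: π^{-1}(V) = ∅ ∈ τ ✓.
  V = {[r=u]}: π^{-1}(V) = {r, u} ∉ τ ✗.
  V = {[s=t]}: π^{-1}(V) = {s, t} ∉ τ ✗.
  V = {[r=u], [s=t]}: π^{-1}(V) = {r, s, t, u} ∈ τ ✓.
Open sets in the quotient: τ_Q = {{}, {[r=u], [s=t]}} (2 elements).


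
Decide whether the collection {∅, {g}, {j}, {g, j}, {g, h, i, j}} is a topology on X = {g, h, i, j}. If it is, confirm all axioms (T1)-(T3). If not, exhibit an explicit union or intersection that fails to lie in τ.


τ IS a topology on X.

Axiom (T1): ∅ ∈ τ? Yes; X ∈ τ? Yes.
Axiom (T2/T3): check pairwise unions and intersections of members of τ.
All pairwise intersections and unions checked — each lies in τ. Therefore τ satisfies (T1), (T2), (T3): it IS a topology on X.


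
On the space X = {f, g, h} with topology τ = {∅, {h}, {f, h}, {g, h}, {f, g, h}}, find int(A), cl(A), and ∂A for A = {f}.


int(A) = ∅, cl(A) = {f}, ∂A = {f}.

Closed sets in (X, τ) are complements of opens:
  closed(X, τ) = {∅, {f}, {g}, {f, g}, {f, g, h}}.
int(A) = ⋃ {U ∈ τ : U ⊆ A}. Opens contained in A: ∅.
Taking the union of these: int(A) = ∅.
cl(A) = ⋂ {C closed : A ⊆ C}. Closed sets containing A: {f}, {f, g}, {f, g, h}.
Intersecting these: cl(A) = {f}.
∂A = cl(A) ∖ int(A) = {f} ∖ ∅ = {f}.


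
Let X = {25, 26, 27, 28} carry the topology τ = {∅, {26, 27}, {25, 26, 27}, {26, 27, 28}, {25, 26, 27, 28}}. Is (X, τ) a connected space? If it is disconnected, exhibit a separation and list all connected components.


(X, τ) is connected.

Find clopen sets (U ∈ τ with X ∖ U ∈ τ):
  U = ∅, X ∖ U = {25, 26, 27, 28} — both open, so U is clopen.
  U = {25, 26, 27, 28}, X ∖ U = ∅ — both open, so U is clopen.
Only trivial clopens (∅ and X) exist, so (X, τ) is connected.
Compute connected components by grouping points that agree on all clopens:
  component: {25, 26, 27, 28}


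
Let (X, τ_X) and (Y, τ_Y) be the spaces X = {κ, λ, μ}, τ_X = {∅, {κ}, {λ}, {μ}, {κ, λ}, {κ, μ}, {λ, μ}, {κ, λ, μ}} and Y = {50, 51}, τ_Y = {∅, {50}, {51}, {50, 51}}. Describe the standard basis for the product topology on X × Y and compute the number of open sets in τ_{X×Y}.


Basis B = {∅ × ∅, {κ} × {50}, {κ} × {51}, {λ} × {50}, {λ} × {51}, {μ} × {50}, {μ} × {51}, {κ} × {50, 51}, {κ, λ} × {50}, {κ, μ} × {50}, {κ, λ} × {51}, {κ, μ} × {51}, {λ} × {50, 51}, {λ, μ} × {50}, {λ, μ} × {51}, {μ} × {50, 51}, {κ, λ, μ} × {50}, {κ, λ, μ} × {51}, {κ, λ} × {50, 51}, {κ, μ} × {50, 51}, {λ, μ} × {50, 51}, {κ, λ, μ} × {50, 51}}; |τ_{X×Y}| = 64.

Enumerate products U × V with U ∈ τ_X, V ∈ τ_Y (deduplicated):
  ∅ × ∅ = {} (∅)
  {κ} × {50} = {(κ,50)}
  {κ} × {51} = {(κ,51)}
  {λ} × {50} = {(λ,50)}
  {λ} × {51} = {(λ,51)}
  {μ} × {50} = {(μ,50)}
  {μ} × {51} = {(μ,51)}
  {κ} × {50, 51} = {(κ,50), (κ,51)}
  {κ, λ} × {50} = {(κ,50), (λ,50)}
  {κ, μ} × {50} = {(κ,50), (μ,50)}
  {κ, λ} × {51} = {(κ,51), (λ,51)}
  {κ, μ} × {51} = {(κ,51), (μ,51)}
  {λ} × {50, 51} = {(λ,50), (λ,51)}
  {λ, μ} × {50} = {(λ,50), (μ,50)}
  {λ, μ} × {51} = {(λ,51), (μ,51)}
  {μ} × {50, 51} = {(μ,50), (μ,51)}
  {κ, λ, μ} × {50} = {(κ,50), (λ,50), (μ,50)}
  {κ, λ, μ} × {51} = {(κ,51), (λ,51), (μ,51)}
  {κ, λ} × {50, 51} = {(κ,50), (κ,51), (λ,50), (λ,51)}
  {κ, μ} × {50, 51} = {(κ,50), (κ,51), (μ,50), (μ,51)}
  {λ, μ} × {50, 51} = {(λ,50), (λ,51), (μ,50), (μ,51)}
  {κ, λ, μ} × {50, 51} = {(κ,50), (κ,51), (λ,50), (λ,51), (μ,50), (μ,51)}
These 22 distinct sets form the basis B.
Close under arbitrary unions to get τ_{X×Y}; counting gives |τ_{X×Y}| = 64.


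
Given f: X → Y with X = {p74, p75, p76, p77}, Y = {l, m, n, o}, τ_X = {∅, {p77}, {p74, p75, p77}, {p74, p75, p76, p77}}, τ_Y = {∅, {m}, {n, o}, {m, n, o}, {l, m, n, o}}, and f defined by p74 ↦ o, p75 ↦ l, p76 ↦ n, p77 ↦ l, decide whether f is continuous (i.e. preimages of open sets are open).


f is NOT continuous.

Compute f^{-1}(U) for each U ∈ τ_Y:
  U = ∅: f^{-1}(U) = ∅ ∈ τ_X ✓.
  U = {m}: f^{-1}(U) = ∅ ∈ τ_X ✓.
  U = {n, o}: f^{-1}(U) = {p74, p76} ∉ τ_X ✗.
  U = {m, n, o}: f^{-1}(U) = {p74, p76} ∉ τ_X ✗.
  U = {l, m, n, o}: f^{-1}(U) = {p74, p75, p76, p77} ∈ τ_X ✓.
Found U = {n, o} with f^{-1}(U) = {p74, p76} not in τ_X. Therefore f is NOT continuous.


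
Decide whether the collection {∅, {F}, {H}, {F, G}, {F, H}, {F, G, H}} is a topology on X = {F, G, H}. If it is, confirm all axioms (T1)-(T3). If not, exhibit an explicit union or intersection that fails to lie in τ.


τ IS a topology on X.

Axiom (T1): ∅ ∈ τ? Yes; X ∈ τ? Yes.
Axiom (T2/T3): check pairwise unions and intersections of members of τ.
All pairwise intersections and unions checked — each lies in τ. Therefore τ satisfies (T1), (T2), (T3): it IS a topology on X.


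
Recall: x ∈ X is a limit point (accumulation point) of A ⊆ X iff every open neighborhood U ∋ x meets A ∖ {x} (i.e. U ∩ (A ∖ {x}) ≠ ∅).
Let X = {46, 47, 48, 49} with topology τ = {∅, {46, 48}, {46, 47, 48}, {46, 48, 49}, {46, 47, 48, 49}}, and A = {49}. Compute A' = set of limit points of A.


A' = ∅

For each x ∈ X, list the open sets U ∈ τ with x ∈ U, then check whether U ∩ (A ∖ {x}) ≠ ∅ for every such U.
  x = 46: open {46, 48} ∋ x has {46, 48} ∩ (A ∖ {46}) = ∅, so x is NOT a limit point.
  x = 47: open {46, 47, 48} ∋ x has {46, 47, 48} ∩ (A ∖ {47}) = ∅, so x is NOT a limit point.
  x = 48: open {46, 48} ∋ x has {46, 48} ∩ (A ∖ {48}) = ∅, so x is NOT a limit point.
  x = 49: open {46, 48, 49} ∋ x has {46, 48, 49} ∩ (A ∖ {49}) = ∅, so x is NOT a limit point.
Collecting: A' = ∅.


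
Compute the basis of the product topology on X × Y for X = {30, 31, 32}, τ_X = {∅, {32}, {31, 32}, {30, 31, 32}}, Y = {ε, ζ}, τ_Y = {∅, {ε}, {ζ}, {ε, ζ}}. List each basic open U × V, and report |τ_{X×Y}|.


Basis B = {∅ × ∅, {32} × {ε}, {32} × {ζ}, {31, 32} × {ε}, {31, 32} × {ζ}, {32} × {ε, ζ}, {30, 31, 32} × {ε}, {30, 31, 32} × {ζ}, {31, 32} × {ε, ζ}, {30, 31, 32} × {ε, ζ}}; |τ_{X×Y}| = 16.

Enumerate products U × V with U ∈ τ_X, V ∈ τ_Y (deduplicated):
  ∅ × ∅ = {} (∅)
  {32} × {ε} = {(32,ε)}
  {32} × {ζ} = {(32,ζ)}
  {31, 32} × {ε} = {(31,ε), (32,ε)}
  {31, 32} × {ζ} = {(31,ζ), (32,ζ)}
  {32} × {ε, ζ} = {(32,ε), (32,ζ)}
  {30, 31, 32} × {ε} = {(30,ε), (31,ε), (32,ε)}
  {30, 31, 32} × {ζ} = {(30,ζ), (31,ζ), (32,ζ)}
  {31, 32} × {ε, ζ} = {(31,ε), (31,ζ), (32,ε), (32,ζ)}
  {30, 31, 32} × {ε, ζ} = {(30,ε), (30,ζ), (31,ε), (31,ζ), (32,ε), (32,ζ)}
These 10 distinct sets form the basis B.
Close under arbitrary unions to get τ_{X×Y}; counting gives |τ_{X×Y}| = 16.


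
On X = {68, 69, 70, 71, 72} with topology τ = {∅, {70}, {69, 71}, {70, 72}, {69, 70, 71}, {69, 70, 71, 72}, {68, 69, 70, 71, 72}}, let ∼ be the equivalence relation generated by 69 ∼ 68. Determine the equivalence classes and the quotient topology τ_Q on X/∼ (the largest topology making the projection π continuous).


X/∼ = {[68=69], [70], [71], [72]}; |τ_Q| = 4.

Equivalence classes: [68=69], [70], [71], [72].
Quotient map π: X → X/∼ sends 68 ↦ [68=69], 69 ↦ [68=69], 70 ↦ [70], 71 ↦ [71], 72 ↦ [72].
For each subset V ⊆ X/∼, compute π^{-1}(V) ⊆ X and check whether π^{-1}(V) ∈ τ. V is open in τ_Q iff π^{-1}(V) ∈ τ.
  V = {}: π^{-1}(V) = ∅ ∈ τ ✓.
  V = {[68=69]}: π^{-1}(V) = {68, 69} ∉ τ ✗.
  V = {[70]}: π^{-1}(V) = {70} ∈ τ ✓.
  V = {[68=69], [70]}: π^{-1}(V) = {68, 69, 70} ∉ τ ✗.
  V = {[71]}: π^{-1}(V) = {71} ∉ τ ✗.
  V = {[68=69], [71]}: π^{-1}(V) = {68, 69, 71} ∉ τ ✗.
  V = {[70], [71]}: π^{-1}(V) = {70, 71} ∉ τ ✗.
  V = {[68=69], [70], [71]}: π^{-1}(V) = {68, 69, 70, 71} ∉ τ ✗.
  V = {[72]}: π^{-1}(V) = {72} ∉ τ ✗.
  V = {[68=69], [72]}: π^{-1}(V) = {68, 69, 72} ∉ τ ✗.
  V = {[70], [72]}: π^{-1}(V) = {70, 72} ∈ τ ✓.
  V = {[68=69], [70], [72]}: π^{-1}(V) = {68, 69, 70, 72} ∉ τ ✗.
  V = {[71], [72]}: π^{-1}(V) = {71, 72} ∉ τ ✗.
  V = {[68=69], [71], [72]}: π^{-1}(V) = {68, 69, 71, 72} ∉ τ ✗.
  V = {[70], [71], [72]}: π^{-1}(V) = {70, 71, 72} ∉ τ ✗.
  V = {[68=69], [70], [71], [72]}: π^{-1}(V) = {68, 69, 70, 71, 72} ∈ τ ✓.
Open sets in the quotient: τ_Q = {{}, {[70]}, {[70], [72]}, {[68=69], [70], [71], [72]}} (4 elements).


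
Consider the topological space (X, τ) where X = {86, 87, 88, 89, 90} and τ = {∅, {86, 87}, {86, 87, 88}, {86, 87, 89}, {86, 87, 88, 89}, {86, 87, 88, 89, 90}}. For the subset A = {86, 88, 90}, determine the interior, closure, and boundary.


int(A) = ∅, cl(A) = {86, 87, 88, 89, 90}, ∂A = {86, 87, 88, 89, 90}.

Closed sets in (X, τ) are complements of opens:
  closed(X, τ) = {∅, {90}, {88, 90}, {89, 90}, {88, 89, 90}, {86, 87, 88, 89, 90}}.
int(A) = ⋃ {U ∈ τ : U ⊆ A}. Opens contained in A: ∅.
Taking the union of these: int(A) = ∅.
cl(A) = ⋂ {C closed : A ⊆ C}. Closed sets containing A: {86, 87, 88, 89, 90}.
Intersecting these: cl(A) = {86, 87, 88, 89, 90}.
∂A = cl(A) ∖ int(A) = {86, 87, 88, 89, 90} ∖ ∅ = {86, 87, 88, 89, 90}.


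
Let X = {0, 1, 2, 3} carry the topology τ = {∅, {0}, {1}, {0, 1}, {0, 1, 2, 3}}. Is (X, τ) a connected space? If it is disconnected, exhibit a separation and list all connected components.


(X, τ) is connected.

Find clopen sets (U ∈ τ with X ∖ U ∈ τ):
  U = ∅, X ∖ U = {0, 1, 2, 3} — both open, so U is clopen.
  U = {0, 1, 2, 3}, X ∖ U = ∅ — both open, so U is clopen.
Only trivial clopens (∅ and X) exist, so (X, τ) is connected.
Compute connected components by grouping points that agree on all clopens:
  component: {0, 1, 2, 3}


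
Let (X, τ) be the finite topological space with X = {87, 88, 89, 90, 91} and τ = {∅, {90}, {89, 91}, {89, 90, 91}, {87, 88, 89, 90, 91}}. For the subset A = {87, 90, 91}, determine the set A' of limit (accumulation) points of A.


A' = {87, 88, 89}

For each x ∈ X, list the open sets U ∈ τ with x ∈ U, then check whether U ∩ (A ∖ {x}) ≠ ∅ for every such U.
  x = 87: opens ∋ x are {87, 88, 89, 90, 91}; each meets A ∖ {87}, so x IS a limit point.
  x = 88: opens ∋ x are {87, 88, 89, 90, 91}; each meets A ∖ {88}, so x IS a limit point.
  x = 89: opens ∋ x are {89, 91}, {89, 90, 91}, {87, 88, 89, 90, 91}; each meets A ∖ {89}, so x IS a limit point.
  x = 90: open {90} ∋ x has {90} ∩ (A ∖ {90}) = ∅, so x is NOT a limit point.
  x = 91: open {89, 91} ∋ x has {89, 91} ∩ (A ∖ {91}) = ∅, so x is NOT a limit point.
Collecting: A' = {87, 88, 89}.


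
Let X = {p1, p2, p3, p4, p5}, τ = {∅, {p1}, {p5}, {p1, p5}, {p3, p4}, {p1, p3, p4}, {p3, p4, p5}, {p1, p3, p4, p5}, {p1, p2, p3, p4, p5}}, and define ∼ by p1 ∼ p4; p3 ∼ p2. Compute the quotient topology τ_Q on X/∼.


X/∼ = {[p1=p4], [p2=p3], [p5]}; |τ_Q| = 3.

Equivalence classes: [p1=p4], [p2=p3], [p5].
Quotient map π: X → X/∼ sends p1 ↦ [p1=p4], p2 ↦ [p2=p3], p3 ↦ [p2=p3], p4 ↦ [p1=p4], p5 ↦ [p5].
For each subset V ⊆ X/∼, compute π^{-1}(V) ⊆ X and check whether π^{-1}(V) ∈ τ. V is open in τ_Q iff π^{-1}(V) ∈ τ.
  V = {}: π^{-1}(V) = ∅ ∈ τ ✓.
  V = {[p1=p4]}: π^{-1}(V) = {p1, p4} ∉ τ ✗.
  V = {[p2=p3]}: π^{-1}(V) = {p2, p3} ∉ τ ✗.
  V = {[p1=p4], [p2=p3]}: π^{-1}(V) = {p1, p2, p3, p4} ∉ τ ✗.
  V = {[p5]}: π^{-1}(V) = {p5} ∈ τ ✓.
  V = {[p1=p4], [p5]}: π^{-1}(V) = {p1, p4, p5} ∉ τ ✗.
  V = {[p2=p3], [p5]}: π^{-1}(V) = {p2, p3, p5} ∉ τ ✗.
  V = {[p1=p4], [p2=p3], [p5]}: π^{-1}(V) = {p1, p2, p3, p4, p5} ∈ τ ✓.
Open sets in the quotient: τ_Q = {{}, {[p5]}, {[p1=p4], [p2=p3], [p5]}} (3 elements).


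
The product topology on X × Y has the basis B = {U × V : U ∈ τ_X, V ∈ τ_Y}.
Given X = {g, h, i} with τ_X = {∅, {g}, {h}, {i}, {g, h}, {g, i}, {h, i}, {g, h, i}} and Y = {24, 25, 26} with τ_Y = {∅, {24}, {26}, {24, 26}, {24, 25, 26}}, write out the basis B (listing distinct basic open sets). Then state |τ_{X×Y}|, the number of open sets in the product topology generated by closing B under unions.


Basis B = {∅ × ∅, {g} × {24}, {g} × {26}, {h} × {24}, {h} × {26}, {i} × {24}, {i} × {26}, {g} × {24, 26}, {g, h} × {24}, {g, i} × {24}, {g, h} × {26}, {g, i} × {26}, {h} × {24, 26}, {h, i} × {24}, {h, i} × {26}, {i} × {24, 26}, {g} × {24, 25, 26}, {g, h, i} × {24}, {g, h, i} × {26}, {h} × {24, 25, 26}, {i} × {24, 25, 26}, {g, h} × {24, 26}, {g, i} × {24, 26}, {h, i} × {24, 26}, {g, h} × {24, 25, 26}, {g, i} × {24, 25, 26}, {g, h, i} × {24, 26}, {h, i} × {24, 25, 26}, {g, h, i} × {24, 25, 26}}; |τ_{X×Y}| = 125.

Enumerate products U × V with U ∈ τ_X, V ∈ τ_Y (deduplicated):
  ∅ × ∅ = {} (∅)
  {g} × {24} = {(g,24)}
  {g} × {26} = {(g,26)}
  {h} × {24} = {(h,24)}
  {h} × {26} = {(h,26)}
  {i} × {24} = {(i,24)}
  {i} × {26} = {(i,26)}
  {g} × {24, 26} = {(g,24), (g,26)}
  {g, h} × {24} = {(g,24), (h,24)}
  {g, i} × {24} = {(g,24), (i,24)}
  {g, h} × {26} = {(g,26), (h,26)}
  {g, i} × {26} = {(g,26), (i,26)}
  {h} × {24, 26} = {(h,24), (h,26)}
  {h, i} × {24} = {(h,24), (i,24)}
  {h, i} × {26} = {(h,26), (i,26)}
  {i} × {24, 26} = {(i,24), (i,26)}
  {g} × {24, 25, 26} = {(g,24), (g,25), (g,26)}
  {g, h, i} × {24} = {(g,24), (h,24), (i,24)}
  {g, h, i} × {26} = {(g,26), (h,26), (i,26)}
  {h} × {24, 25, 26} = {(h,24), (h,25), (h,26)}
  {i} × {24, 25, 26} = {(i,24), (i,25), (i,26)}
  {g, h} × {24, 26} = {(g,24), (g,26), (h,24), (h,26)}
  {g, i} × {24, 26} = {(g,24), (g,26), (i,24), (i,26)}
  {h, i} × {24, 26} = {(h,24), (h,26), (i,24), (i,26)}
  {g, h} × {24, 25, 26} = {(g,24), (g,25), (g,26), (h,24), (h,25), (h,26)}
  {g, i} × {24, 25, 26} = {(g,24), (g,25), (g,26), (i,24), (i,25), (i,26)}
  {g, h, i} × {24, 26} = {(g,24), (g,26), (h,24), (h,26), (i,24), (i,26)}
  {h, i} × {24, 25, 26} = {(h,24), (h,25), (h,26), (i,24), (i,25), (i,26)}
  {g, h, i} × {24, 25, 26} = {(g,24), (g,25), (g,26), (h,24), (h,25), (h,26), (i,24), (i,25), (i,26)}
These 29 distinct sets form the basis B.
Close under arbitrary unions to get τ_{X×Y}; counting gives |τ_{X×Y}| = 125.


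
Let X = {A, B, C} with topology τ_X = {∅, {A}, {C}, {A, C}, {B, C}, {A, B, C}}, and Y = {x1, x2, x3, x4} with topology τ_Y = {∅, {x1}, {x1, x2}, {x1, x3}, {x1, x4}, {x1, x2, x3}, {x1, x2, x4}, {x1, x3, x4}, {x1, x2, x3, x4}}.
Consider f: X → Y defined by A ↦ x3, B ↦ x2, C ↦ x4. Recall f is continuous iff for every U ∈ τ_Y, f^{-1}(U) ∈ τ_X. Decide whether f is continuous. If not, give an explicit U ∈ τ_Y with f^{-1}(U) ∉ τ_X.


f is NOT continuous.

Compute f^{-1}(U) for each U ∈ τ_Y:
  U = ∅: f^{-1}(U) = ∅ ∈ τ_X ✓.
  U = {x1}: f^{-1}(U) = ∅ ∈ τ_X ✓.
  U = {x1, x2}: f^{-1}(U) = {B} ∉ τ_X ✗.
  U = {x1, x3}: f^{-1}(U) = {A} ∈ τ_X ✓.
  U = {x1, x4}: f^{-1}(U) = {C} ∈ τ_X ✓.
  U = {x1, x2, x3}: f^{-1}(U) = {A, B} ∉ τ_X ✗.
  U = {x1, x2, x4}: f^{-1}(U) = {B, C} ∈ τ_X ✓.
  U = {x1, x3, x4}: f^{-1}(U) = {A, C} ∈ τ_X ✓.
  U = {x1, x2, x3, x4}: f^{-1}(U) = {A, B, C} ∈ τ_X ✓.
Found U = {x1, x2} with f^{-1}(U) = {B} not in τ_X. Therefore f is NOT continuous.


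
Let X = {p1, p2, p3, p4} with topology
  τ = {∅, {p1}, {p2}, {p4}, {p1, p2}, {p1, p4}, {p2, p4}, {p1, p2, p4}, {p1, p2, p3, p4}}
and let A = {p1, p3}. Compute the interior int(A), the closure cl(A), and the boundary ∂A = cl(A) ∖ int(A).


int(A) = {p1}, cl(A) = {p1, p3}, ∂A = {p3}.

Closed sets in (X, τ) are complements of opens:
  closed(X, τ) = {∅, {p3}, {p1, p3}, {p2, p3}, {p3, p4}, {p1, p2, p3}, {p1, p3, p4}, {p2, p3, p4}, {p1, p2, p3, p4}}.
int(A) = ⋃ {U ∈ τ : U ⊆ A}. Opens contained in A: ∅, {p1}.
Taking the union of these: int(A) = {p1}.
cl(A) = ⋂ {C closed : A ⊆ C}. Closed sets containing A: {p1, p3}, {p1, p2, p3}, {p1, p3, p4}, {p1, p2, p3, p4}.
Intersecting these: cl(A) = {p1, p3}.
∂A = cl(A) ∖ int(A) = {p1, p3} ∖ {p1} = {p3}.


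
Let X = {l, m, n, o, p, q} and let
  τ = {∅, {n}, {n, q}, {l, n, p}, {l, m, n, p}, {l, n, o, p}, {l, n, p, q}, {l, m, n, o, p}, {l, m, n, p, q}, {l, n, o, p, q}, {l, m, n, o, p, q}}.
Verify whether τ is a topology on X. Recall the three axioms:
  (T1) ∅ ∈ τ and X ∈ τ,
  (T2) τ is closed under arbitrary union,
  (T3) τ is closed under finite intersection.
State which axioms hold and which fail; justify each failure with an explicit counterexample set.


τ IS a topology on X.

Axiom (T1): ∅ ∈ τ? Yes; X ∈ τ? Yes.
Axiom (T2/T3): check pairwise unions and intersections of members of τ.
All pairwise intersections and unions checked — each lies in τ. Therefore τ satisfies (T1), (T2), (T3): it IS a topology on X.


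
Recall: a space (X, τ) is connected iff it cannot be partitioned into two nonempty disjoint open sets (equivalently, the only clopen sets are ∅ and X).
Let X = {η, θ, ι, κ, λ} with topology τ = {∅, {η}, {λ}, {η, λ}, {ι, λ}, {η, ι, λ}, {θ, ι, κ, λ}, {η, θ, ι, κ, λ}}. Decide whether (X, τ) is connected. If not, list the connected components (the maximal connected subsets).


(X, τ) is disconnected; components = [{η}, {θ, ι, κ, λ}].

Find clopen sets (U ∈ τ with X ∖ U ∈ τ):
  U = ∅, X ∖ U = {η, θ, ι, κ, λ} — both open, so U is clopen.
  U = {η}, X ∖ U = {θ, ι, κ, λ} — both open, so U is clopen.
  U = {θ, ι, κ, λ}, X ∖ U = {η} — both open, so U is clopen.
  U = {η, θ, ι, κ, λ}, X ∖ U = ∅ — both open, so U is clopen.
Nontrivial clopen(s) exist: e.g. {θ, ι, κ, λ}. So (X, τ) is disconnected.
Compute connected components by grouping points that agree on all clopens:
  component: {η}
  component: {θ, ι, κ, λ}


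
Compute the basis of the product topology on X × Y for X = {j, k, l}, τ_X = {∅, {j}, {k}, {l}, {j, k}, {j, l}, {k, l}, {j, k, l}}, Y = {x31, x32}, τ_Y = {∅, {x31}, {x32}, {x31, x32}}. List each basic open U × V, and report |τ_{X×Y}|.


Basis B = {∅ × ∅, {j} × {x31}, {j} × {x32}, {k} × {x31}, {k} × {x32}, {l} × {x31}, {l} × {x32}, {j} × {x31, x32}, {j, k} × {x31}, {j, l} × {x31}, {j, k} × {x32}, {j, l} × {x32}, {k} × {x31, x32}, {k, l} × {x31}, {k, l} × {x32}, {l} × {x31, x32}, {j, k, l} × {x31}, {j, k, l} × {x32}, {j, k} × {x31, x32}, {j, l} × {x31, x32}, {k, l} × {x31, x32}, {j, k, l} × {x31, x32}}; |τ_{X×Y}| = 64.

Enumerate products U × V with U ∈ τ_X, V ∈ τ_Y (deduplicated):
  ∅ × ∅ = {} (∅)
  {j} × {x31} = {(j,x31)}
  {j} × {x32} = {(j,x32)}
  {k} × {x31} = {(k,x31)}
  {k} × {x32} = {(k,x32)}
  {l} × {x31} = {(l,x31)}
  {l} × {x32} = {(l,x32)}
  {j} × {x31, x32} = {(j,x31), (j,x32)}
  {j, k} × {x31} = {(j,x31), (k,x31)}
  {j, l} × {x31} = {(j,x31), (l,x31)}
  {j, k} × {x32} = {(j,x32), (k,x32)}
  {j, l} × {x32} = {(j,x32), (l,x32)}
  {k} × {x31, x32} = {(k,x31), (k,x32)}
  {k, l} × {x31} = {(k,x31), (l,x31)}
  {k, l} × {x32} = {(k,x32), (l,x32)}
  {l} × {x31, x32} = {(l,x31), (l,x32)}
  {j, k, l} × {x31} = {(j,x31), (k,x31), (l,x31)}
  {j, k, l} × {x32} = {(j,x32), (k,x32), (l,x32)}
  {j, k} × {x31, x32} = {(j,x31), (j,x32), (k,x31), (k,x32)}
  {j, l} × {x31, x32} = {(j,x31), (j,x32), (l,x31), (l,x32)}
  {k, l} × {x31, x32} = {(k,x31), (k,x32), (l,x31), (l,x32)}
  {j, k, l} × {x31, x32} = {(j,x31), (j,x32), (k,x31), (k,x32), (l,x31), (l,x32)}
These 22 distinct sets form the basis B.
Close under arbitrary unions to get τ_{X×Y}; counting gives |τ_{X×Y}| = 64.
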